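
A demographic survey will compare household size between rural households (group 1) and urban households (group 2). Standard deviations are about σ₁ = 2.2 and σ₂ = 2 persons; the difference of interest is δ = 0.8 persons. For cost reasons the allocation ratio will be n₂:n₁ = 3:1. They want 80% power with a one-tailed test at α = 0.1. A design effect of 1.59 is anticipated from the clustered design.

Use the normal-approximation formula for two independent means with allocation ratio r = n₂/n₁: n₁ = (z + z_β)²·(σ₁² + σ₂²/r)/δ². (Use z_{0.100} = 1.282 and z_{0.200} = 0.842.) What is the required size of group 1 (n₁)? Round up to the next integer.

n₁ = (z_α + z_β)² · (σ₁² + σ₂²/r) / δ²
   = (1.282 + 0.842)² · (2.2² + 2²/3) / 0.8²
   = 4.5114 · (4.84 + 1.3333) / 0.64
   = 4.5114 · 6.1733 / 0.64
   = 43.52
Design effect: 1.59 × 43.52 = 69.19.
Round up → n₁ = 70; n₂ = r·n₁ = 3 × 70 = 210.

n₁ = 70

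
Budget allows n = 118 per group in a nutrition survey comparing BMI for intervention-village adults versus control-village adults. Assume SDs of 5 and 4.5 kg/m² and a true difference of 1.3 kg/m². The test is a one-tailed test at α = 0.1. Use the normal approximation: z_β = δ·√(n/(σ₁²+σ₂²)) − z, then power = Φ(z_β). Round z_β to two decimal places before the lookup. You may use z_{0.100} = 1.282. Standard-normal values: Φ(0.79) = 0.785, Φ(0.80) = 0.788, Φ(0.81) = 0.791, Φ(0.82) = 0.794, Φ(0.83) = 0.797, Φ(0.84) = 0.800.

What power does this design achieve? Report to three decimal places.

Power ≈ 0.794

z_β = δ·√(n/(σ₁²+σ₂²)) − z_α
    = 1.3 · √(118/45.25) − 1.282
    = 1.3 · 1.61485 − 1.282
    = 2.0993 − 1.282 = 0.8173 → 0.82
Power = Φ(0.82) = 0.794.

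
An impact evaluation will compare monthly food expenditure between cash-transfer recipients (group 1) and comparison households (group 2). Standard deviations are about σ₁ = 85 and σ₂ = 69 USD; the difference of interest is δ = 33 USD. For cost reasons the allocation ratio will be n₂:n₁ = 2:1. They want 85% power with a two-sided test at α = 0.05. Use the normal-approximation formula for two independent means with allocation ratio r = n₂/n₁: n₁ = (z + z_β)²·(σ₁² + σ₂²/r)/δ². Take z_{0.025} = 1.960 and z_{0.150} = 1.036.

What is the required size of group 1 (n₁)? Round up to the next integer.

n₁ = 80

n₁ = (z_{α/2} + z_β)² · (σ₁² + σ₂²/r) / δ²
   = (1.960 + 1.036)² · (85² + 69²/2) / 33²
   = 8.9760 · (7225 + 2380.5) / 1089
   = 8.9760 · 9605.5 / 1089
   = 79.17
Round up → n₁ = 80; n₂ = r·n₁ = 2 × 80 = 160.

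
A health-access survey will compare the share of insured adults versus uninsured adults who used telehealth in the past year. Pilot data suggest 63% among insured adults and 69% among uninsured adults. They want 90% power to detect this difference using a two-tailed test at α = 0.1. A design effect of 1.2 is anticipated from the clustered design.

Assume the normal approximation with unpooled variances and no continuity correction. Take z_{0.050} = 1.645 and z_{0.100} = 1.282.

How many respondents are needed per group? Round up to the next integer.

n = (z_{α/2} + z_β)² · [p₁(1−p₁) + p₂(1−p₂)] / (p₁ − p₂)²
  = (1.645 + 1.282)² · (0.63·0.37 + 0.69·0.31) / (-0.06)²
  = (2.927)² · (0.2331 + 0.2139) / 0.0036
  = 8.5673 · 0.4470 / 0.0036
  = 1063.78
Design effect: 1.2 × 1063.78 = 1276.53.
Round up → n = 1277 per group.

n = 1277 per group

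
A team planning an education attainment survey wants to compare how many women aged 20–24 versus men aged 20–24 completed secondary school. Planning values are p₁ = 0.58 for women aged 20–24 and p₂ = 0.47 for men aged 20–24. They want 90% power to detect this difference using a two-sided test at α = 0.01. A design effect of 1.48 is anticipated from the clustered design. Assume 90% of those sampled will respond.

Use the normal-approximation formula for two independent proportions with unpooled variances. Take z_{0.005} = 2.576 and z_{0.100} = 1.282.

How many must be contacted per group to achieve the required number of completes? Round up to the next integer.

n = 997 per group

n = (z_{α/2} + z_β)² · [p₁(1−p₁) + p₂(1−p₂)] / (p₁ − p₂)²
  = (2.576 + 1.282)² · (0.58·0.42 + 0.47·0.53) / (0.11)²
  = (3.858)² · (0.2436 + 0.2491) / 0.0121
  = 14.8842 · 0.4927 / 0.0121
  = 606.07
Design effect: 1.48 × 606.07 = 896.98.
Adjust for 90% response: 896.98 / 0.90 = 996.65.
Round up → n = 997 per group.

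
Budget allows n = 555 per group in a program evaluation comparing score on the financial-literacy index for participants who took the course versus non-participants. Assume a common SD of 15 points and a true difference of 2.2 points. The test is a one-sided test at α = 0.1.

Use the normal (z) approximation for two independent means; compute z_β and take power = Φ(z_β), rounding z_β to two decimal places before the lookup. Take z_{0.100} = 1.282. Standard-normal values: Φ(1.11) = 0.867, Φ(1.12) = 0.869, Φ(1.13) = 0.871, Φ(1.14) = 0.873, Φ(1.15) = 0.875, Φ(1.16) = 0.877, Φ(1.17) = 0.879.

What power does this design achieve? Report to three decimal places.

Power ≈ 0.877

z_β = δ·√(n/(σ₁²+σ₂²)) − z_α
    = 2.2 · √(555/450) − 1.282
    = 2.2 · 1.11056 − 1.282
    = 2.4432 − 1.282 = 1.1612 → 1.16
Power = Φ(1.16) = 0.877.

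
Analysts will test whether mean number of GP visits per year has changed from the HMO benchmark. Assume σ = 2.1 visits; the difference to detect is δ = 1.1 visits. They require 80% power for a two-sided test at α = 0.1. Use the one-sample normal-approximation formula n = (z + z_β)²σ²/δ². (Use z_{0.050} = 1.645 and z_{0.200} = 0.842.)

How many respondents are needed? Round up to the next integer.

n = (z_{α/2} + z_β)² · σ² / δ²
  = (1.645 + 0.842)² · 2.1² / 1.1²
  = 6.1852 · 4.41 / 1.21
  = 22.54
Round up → n = 23.

n = 23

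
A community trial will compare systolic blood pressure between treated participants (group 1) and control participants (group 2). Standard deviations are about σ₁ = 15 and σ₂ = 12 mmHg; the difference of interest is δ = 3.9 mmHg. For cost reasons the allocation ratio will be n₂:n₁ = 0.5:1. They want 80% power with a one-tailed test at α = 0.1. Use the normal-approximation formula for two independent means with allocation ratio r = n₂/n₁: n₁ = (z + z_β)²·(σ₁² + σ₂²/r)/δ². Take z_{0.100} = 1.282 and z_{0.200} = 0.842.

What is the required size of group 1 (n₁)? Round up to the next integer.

n₁ = 153

n₁ = (z_α + z_β)² · (σ₁² + σ₂²/r) / δ²
   = (1.282 + 0.842)² · (15² + 12²/0.5) / 3.9²
   = 4.5114 · (225 + 288) / 15.21
   = 4.5114 · 513 / 15.21
   = 152.16
Round up → n₁ = 153; n₂ = r·n₁ = 0.5 × 153 = 77.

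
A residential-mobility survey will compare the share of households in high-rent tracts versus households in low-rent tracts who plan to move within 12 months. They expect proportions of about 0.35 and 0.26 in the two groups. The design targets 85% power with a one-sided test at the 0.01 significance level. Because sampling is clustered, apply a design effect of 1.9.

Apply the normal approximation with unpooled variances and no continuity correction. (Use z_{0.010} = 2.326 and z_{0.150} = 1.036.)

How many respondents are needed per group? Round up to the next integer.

n = 1114 per group

n = (z_α + z_β)² · [p₁(1−p₁) + p₂(1−p₂)] / (p₁ − p₂)²
  = (2.326 + 1.036)² · (0.35·0.65 + 0.26·0.74) / (0.09)²
  = (3.362)² · (0.2275 + 0.1924) / 0.0081
  = 11.3030 · 0.4199 / 0.0081
  = 585.94
Design effect: 1.9 × 585.94 = 1113.29.
Round up → n = 1114 per group.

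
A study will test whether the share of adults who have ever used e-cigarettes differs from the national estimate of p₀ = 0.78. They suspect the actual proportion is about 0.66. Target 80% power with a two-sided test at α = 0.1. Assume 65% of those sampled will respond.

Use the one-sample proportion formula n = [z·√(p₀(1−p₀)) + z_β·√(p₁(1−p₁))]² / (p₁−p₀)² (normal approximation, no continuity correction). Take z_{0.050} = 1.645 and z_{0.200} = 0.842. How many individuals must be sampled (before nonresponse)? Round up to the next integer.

n = [z_{α/2}·√(p₀q₀) + z_β·√(p₁q₁)]² / (p₁ − p₀)²
  = [1.645·√(0.78·0.22) + 0.842·√(0.66·0.34)]² / (-0.12)²
  = [1.645·0.4142 + 0.842·0.4737]² / 0.0144
  = [1.0803]² / 0.0144
  = 81.04
Adjust for 65% response: 81.04 / 0.65 = 124.68.
Round up → n = 125.

n = 125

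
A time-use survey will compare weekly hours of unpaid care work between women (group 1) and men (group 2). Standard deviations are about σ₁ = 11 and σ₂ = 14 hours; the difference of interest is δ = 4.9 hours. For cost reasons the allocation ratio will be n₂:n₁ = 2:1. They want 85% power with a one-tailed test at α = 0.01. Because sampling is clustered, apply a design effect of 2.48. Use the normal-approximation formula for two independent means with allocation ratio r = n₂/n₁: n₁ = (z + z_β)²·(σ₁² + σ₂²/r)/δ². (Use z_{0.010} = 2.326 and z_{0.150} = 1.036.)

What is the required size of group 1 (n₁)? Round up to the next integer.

n₁ = (z_α + z_β)² · (σ₁² + σ₂²/r) / δ²
   = (2.326 + 1.036)² · (11² + 14²/2) / 4.9²
   = 11.3030 · (121 + 98) / 24.01
   = 11.3030 · 219 / 24.01
   = 103.10
Design effect: 2.48 × 103.10 = 255.68.
Round up → n₁ = 256; n₂ = r·n₁ = 2 × 256 = 512.

n₁ = 256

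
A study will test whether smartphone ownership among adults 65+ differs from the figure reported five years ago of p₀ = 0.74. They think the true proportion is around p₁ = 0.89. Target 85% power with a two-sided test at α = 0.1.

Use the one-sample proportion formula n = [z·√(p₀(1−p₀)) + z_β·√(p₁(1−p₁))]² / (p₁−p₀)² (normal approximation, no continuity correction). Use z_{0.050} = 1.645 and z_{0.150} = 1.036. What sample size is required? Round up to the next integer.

n = 49

n = [z_{α/2}·√(p₀q₀) + z_β·√(p₁q₁)]² / (p₁ − p₀)²
  = [1.645·√(0.74·0.26) + 1.036·√(0.89·0.11)]² / (0.15)²
  = [1.645·0.4386 + 1.036·0.3129]² / 0.0225
  = [1.0457]² / 0.0225
  = 48.60
Round up → n = 49.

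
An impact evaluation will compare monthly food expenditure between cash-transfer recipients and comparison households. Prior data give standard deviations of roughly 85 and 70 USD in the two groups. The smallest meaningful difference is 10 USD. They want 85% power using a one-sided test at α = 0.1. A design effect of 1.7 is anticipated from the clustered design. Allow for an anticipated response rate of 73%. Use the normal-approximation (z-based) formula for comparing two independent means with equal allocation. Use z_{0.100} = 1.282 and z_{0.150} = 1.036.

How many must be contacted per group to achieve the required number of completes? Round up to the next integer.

n = 1518 per group

n = (z_α + z_β)² · (σ₁² + σ₂²) / δ²
  = (1.282 + 1.036)² · (85² + 70² = 12125) / 10²
  = 5.3731 · 12125 / 100
  = 651.49
Design effect: 1.7 × 651.49 = 1107.54.
Adjust for 73% response: 1107.54 / 0.73 = 1517.17.
Round up → n = 1518 per group.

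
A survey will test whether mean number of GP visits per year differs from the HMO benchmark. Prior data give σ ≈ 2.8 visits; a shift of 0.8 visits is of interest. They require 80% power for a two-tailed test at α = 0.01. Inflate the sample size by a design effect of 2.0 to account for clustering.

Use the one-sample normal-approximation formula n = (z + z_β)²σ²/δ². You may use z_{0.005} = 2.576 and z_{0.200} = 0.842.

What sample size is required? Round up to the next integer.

n = (z_{α/2} + z_β)² · σ² / δ²
  = (2.576 + 0.842)² · 2.8² / 0.8²
  = 11.6827 · 7.84 / 0.64
  = 143.11
Design effect: 2.0 × 143.11 = 286.23.
Round up → n = 287.

n = 287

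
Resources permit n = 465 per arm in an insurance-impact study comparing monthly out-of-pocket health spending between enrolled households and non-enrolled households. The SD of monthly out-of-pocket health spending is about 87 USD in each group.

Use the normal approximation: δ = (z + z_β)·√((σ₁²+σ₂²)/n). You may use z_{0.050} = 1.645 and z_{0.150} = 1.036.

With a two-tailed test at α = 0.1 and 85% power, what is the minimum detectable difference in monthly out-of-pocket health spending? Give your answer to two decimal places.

Minimum detectable difference ≈ 15.30 USD

δ = (z_{α/2} + z_β) · √((σ₁²+σ₂²)/n)
  = (1.645 + 1.036) · √(15138/465)
  = 2.681 · √32.5548
  = 2.681 · 5.7057
  = 15.2969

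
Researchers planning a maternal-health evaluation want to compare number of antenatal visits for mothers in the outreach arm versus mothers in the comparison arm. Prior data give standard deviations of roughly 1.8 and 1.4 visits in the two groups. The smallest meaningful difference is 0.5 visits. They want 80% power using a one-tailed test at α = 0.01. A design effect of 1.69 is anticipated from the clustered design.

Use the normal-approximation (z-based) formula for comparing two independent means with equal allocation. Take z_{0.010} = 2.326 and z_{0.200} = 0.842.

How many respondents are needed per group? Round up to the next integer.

n = 353 per group

n = (z_α + z_β)² · (σ₁² + σ₂²) / δ²
  = (2.326 + 0.842)² · (1.8² + 1.4² = 5.2) / 0.5²
  = 10.0362 · 5.2 / 0.25
  = 208.75
Design effect: 1.69 × 208.75 = 352.79.
Round up → n = 353 per group.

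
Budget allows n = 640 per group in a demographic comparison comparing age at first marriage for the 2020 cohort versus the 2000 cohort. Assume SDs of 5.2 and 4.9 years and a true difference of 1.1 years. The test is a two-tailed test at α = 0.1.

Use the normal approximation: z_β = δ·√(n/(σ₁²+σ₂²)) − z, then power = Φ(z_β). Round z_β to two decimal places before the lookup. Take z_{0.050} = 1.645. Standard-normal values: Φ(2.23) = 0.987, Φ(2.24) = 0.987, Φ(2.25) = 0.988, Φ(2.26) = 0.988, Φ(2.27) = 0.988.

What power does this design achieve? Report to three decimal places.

Power ≈ 0.988

z_β = δ·√(n/(σ₁²+σ₂²)) − z_{α/2}
    = 1.1 · √(640/51.05) − 1.645
    = 1.1 · 3.54072 − 1.645
    = 3.8948 − 1.645 = 2.2498 → 2.25
Power = Φ(2.25) = 0.988.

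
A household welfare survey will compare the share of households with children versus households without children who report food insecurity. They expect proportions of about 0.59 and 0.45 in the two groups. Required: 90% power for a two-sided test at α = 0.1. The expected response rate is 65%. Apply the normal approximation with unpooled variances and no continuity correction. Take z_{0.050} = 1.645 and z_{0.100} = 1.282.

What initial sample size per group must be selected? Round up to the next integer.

n = (z_{α/2} + z_β)² · [p₁(1−p₁) + p₂(1−p₂)] / (p₁ − p₂)²
  = (1.645 + 1.282)² · (0.59·0.41 + 0.45·0.55) / (0.14)²
  = (2.927)² · (0.2419 + 0.2475) / 0.0196
  = 8.5673 · 0.4894 / 0.0196
  = 213.92
Adjust for 65% response: 213.92 / 0.65 = 329.11.
Round up → n = 330 per group.

n = 330 per group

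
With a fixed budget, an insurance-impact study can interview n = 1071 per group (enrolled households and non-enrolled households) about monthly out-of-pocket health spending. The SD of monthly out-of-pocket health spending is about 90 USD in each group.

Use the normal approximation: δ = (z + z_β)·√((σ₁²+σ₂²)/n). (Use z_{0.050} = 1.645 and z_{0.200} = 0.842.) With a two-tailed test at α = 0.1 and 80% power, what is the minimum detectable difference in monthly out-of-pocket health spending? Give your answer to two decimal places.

δ = (z_{α/2} + z_β) · √((σ₁²+σ₂²)/n)
  = (1.645 + 0.842) · √(16200/1071)
  = 2.487 · √15.1261
  = 2.487 · 3.8892
  = 9.6725

Minimum detectable difference ≈ 9.67 USD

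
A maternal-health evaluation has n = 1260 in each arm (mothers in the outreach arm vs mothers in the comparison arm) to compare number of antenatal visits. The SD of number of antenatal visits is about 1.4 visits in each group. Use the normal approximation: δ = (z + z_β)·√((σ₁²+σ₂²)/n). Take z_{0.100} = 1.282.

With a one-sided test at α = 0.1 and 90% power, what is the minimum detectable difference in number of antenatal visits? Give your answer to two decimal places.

Minimum detectable difference ≈ 0.14 visits

δ = (z_α + z_β) · √((σ₁²+σ₂²)/n)
  = (1.282 + 1.282) · √(3.92/1260)
  = 2.564 · √0.00311
  = 2.564 · 0.0558
  = 0.1430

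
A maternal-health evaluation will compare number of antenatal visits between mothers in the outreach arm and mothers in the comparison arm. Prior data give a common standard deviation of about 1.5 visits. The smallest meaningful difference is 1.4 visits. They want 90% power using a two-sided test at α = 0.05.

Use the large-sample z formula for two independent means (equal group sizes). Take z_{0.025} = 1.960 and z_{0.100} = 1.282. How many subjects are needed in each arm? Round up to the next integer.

n = 25 per group

n = (z_{α/2} + z_β)² · (σ₁² + σ₂²) / δ²
  = (1.960 + 1.282)² · (2·1.5² = 4.5) / 1.4²
  = 10.5106 · 4.5 / 1.96
  = 24.13
Round up → n = 25 per group.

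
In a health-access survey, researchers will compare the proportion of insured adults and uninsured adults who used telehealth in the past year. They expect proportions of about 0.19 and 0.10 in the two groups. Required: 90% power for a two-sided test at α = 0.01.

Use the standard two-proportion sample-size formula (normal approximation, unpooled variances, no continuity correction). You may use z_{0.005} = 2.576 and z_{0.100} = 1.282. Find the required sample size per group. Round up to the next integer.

n = (z_{α/2} + z_β)² · [p₁(1−p₁) + p₂(1−p₂)] / (p₁ − p₂)²
  = (2.576 + 1.282)² · (0.19·0.81 + 0.10·0.90) / (0.09)²
  = (3.858)² · (0.1539 + 0.0900) / 0.0081
  = 14.8842 · 0.2439 / 0.0081
  = 448.18
Round up → n = 449 per group.

n = 449 per group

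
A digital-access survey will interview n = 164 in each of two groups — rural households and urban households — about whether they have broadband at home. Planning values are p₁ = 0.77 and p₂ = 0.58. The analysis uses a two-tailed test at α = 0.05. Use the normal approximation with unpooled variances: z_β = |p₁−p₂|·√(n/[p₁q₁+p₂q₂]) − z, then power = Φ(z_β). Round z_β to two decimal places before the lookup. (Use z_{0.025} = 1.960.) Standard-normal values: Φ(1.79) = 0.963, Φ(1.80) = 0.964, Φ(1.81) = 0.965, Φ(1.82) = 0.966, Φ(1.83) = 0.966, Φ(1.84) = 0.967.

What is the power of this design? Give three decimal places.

Power ≈ 0.963

z_β = |p₁−p₂|·√(n/[p₁q₁+p₂q₂]) − z_{α/2}
    = 0.19 · √(164/0.4207) − 1.960
    = 0.19 · 19.7440 − 1.960
    = 3.7514 − 1.960 = 1.7914 → 1.79
Power = Φ(1.79) = 0.963.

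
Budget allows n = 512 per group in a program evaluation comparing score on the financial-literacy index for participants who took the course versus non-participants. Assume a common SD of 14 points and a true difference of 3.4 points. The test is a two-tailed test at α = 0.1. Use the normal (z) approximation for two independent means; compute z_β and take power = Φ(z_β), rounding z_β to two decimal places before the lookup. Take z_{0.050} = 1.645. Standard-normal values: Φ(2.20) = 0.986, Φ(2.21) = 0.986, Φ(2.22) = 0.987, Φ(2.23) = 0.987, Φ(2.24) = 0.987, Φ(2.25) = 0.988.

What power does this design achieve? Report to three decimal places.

Power ≈ 0.987

z_β = δ·√(n/(σ₁²+σ₂²)) − z_{α/2}
    = 3.4 · √(512/392) − 1.645
    = 3.4 · 1.14286 − 1.645
    = 3.8857 − 1.645 = 2.2407 → 2.24
Power = Φ(2.24) = 0.987.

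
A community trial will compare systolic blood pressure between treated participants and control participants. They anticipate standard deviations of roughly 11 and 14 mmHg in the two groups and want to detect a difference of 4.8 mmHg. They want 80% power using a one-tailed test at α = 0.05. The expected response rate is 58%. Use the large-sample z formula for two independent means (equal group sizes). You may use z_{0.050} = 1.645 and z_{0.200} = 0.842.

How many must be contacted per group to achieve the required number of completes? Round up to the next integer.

n = 147 per group

n = (z_α + z_β)² · (σ₁² + σ₂²) / δ²
  = (1.645 + 0.842)² · (11² + 14² = 317) / 4.8²
  = 6.1852 · 317 / 23.04
  = 85.10
Adjust for 58% response: 85.10 / 0.58 = 146.72.
Round up → n = 147 per group.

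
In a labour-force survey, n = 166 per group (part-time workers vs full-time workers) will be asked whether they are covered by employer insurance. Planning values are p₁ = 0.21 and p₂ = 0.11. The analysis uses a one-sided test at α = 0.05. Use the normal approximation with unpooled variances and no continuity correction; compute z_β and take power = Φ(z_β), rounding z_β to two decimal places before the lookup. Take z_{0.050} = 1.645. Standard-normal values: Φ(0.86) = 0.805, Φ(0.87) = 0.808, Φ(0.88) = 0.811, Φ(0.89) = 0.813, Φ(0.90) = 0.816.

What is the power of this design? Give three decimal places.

z_β = |p₁−p₂|·√(n/[p₁q₁+p₂q₂]) − z_α
    = 0.10 · √(166/0.2638) − 1.645
    = 0.10 · 25.0851 − 1.645
    = 2.5085 − 1.645 = 0.8635 → 0.86
Power = Φ(0.86) = 0.805.

Power ≈ 0.805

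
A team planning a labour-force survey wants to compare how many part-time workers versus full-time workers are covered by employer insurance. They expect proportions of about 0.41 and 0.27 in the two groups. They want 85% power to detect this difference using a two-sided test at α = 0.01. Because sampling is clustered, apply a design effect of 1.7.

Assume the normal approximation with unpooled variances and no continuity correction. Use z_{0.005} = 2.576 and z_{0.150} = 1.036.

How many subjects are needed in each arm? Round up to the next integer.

n = (z_{α/2} + z_β)² · [p₁(1−p₁) + p₂(1−p₂)] / (p₁ − p₂)²
  = (2.576 + 1.036)² · (0.41·0.59 + 0.27·0.73) / (0.14)²
  = (3.612)² · (0.2419 + 0.1971) / 0.0196
  = 13.0465 · 0.4390 / 0.0196
  = 292.22
Design effect: 1.7 × 292.22 = 496.77.
Round up → n = 497 per group.

n = 497 per group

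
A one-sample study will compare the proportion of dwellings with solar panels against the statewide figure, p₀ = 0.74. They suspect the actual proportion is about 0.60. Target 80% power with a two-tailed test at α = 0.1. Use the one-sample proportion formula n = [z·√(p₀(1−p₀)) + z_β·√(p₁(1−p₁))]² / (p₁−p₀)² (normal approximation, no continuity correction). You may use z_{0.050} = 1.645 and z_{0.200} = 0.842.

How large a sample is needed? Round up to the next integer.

n = 66

n = [z_{α/2}·√(p₀q₀) + z_β·√(p₁q₁)]² / (p₁ − p₀)²
  = [1.645·√(0.74·0.26) + 0.842·√(0.60·0.40)]² / (-0.14)²
  = [1.645·0.4386 + 0.842·0.4899]² / 0.0196
  = [1.1340]² / 0.0196
  = 65.62
Round up → n = 66.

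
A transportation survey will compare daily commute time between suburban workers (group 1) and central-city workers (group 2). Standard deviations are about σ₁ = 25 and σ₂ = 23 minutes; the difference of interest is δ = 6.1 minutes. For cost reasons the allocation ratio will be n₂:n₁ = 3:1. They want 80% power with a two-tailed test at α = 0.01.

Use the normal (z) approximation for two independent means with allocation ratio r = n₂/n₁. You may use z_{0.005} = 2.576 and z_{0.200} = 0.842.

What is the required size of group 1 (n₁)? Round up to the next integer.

n₁ = (z_{α/2} + z_β)² · (σ₁² + σ₂²/r) / δ²
   = (2.576 + 0.842)² · (25² + 23²/3) / 6.1²
   = 11.6827 · (625 + 176.3333) / 37.21
   = 11.6827 · 801.3333 / 37.21
   = 251.59
Round up → n₁ = 252; n₂ = r·n₁ = 3 × 252 = 756.

n₁ = 252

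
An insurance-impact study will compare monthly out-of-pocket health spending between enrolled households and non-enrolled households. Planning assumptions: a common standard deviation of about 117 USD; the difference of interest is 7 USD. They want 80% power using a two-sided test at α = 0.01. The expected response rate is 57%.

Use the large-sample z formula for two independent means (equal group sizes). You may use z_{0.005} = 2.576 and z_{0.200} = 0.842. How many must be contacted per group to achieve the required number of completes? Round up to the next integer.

n = 11452 per group

n = (z_{α/2} + z_β)² · (σ₁² + σ₂²) / δ²
  = (2.576 + 0.842)² · (2·117² = 27378) / 7²
  = 11.6827 · 27378 / 49
  = 6527.54
Adjust for 57% response: 6527.54 / 0.57 = 11451.83.
Round up → n = 11452 per group.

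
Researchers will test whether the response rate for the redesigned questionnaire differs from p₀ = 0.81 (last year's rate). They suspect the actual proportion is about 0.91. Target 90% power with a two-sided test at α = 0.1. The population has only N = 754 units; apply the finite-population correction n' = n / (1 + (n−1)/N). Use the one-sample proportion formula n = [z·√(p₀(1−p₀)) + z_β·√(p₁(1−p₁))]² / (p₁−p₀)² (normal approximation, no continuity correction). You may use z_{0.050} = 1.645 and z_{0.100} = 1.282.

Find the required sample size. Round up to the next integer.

n = 91

n = [z_{α/2}·√(p₀q₀) + z_β·√(p₁q₁)]² / (p₁ − p₀)²
  = [1.645·√(0.81·0.19) + 1.282·√(0.91·0.09)]² / (0.10)²
  = [1.645·0.3923 + 1.282·0.2862]² / 0.0100
  = [1.0122]² / 0.0100
  = 102.46
Finite-population correction (N = 754): 102.46 / (1 + (102.46 − 1)/754) = 90.31.
Round up → n = 91.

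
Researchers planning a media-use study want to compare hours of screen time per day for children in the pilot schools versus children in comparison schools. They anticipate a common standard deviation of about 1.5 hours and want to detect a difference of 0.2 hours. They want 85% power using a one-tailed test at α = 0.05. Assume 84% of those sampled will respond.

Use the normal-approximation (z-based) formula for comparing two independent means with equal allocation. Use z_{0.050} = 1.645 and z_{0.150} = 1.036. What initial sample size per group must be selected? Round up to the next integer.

n = 963 per group

n = (z_α + z_β)² · (σ₁² + σ₂²) / δ²
  = (1.645 + 1.036)² · (2·1.5² = 4.5) / 0.2²
  = 7.1878 · 4.5 / 0.04
  = 808.62
Adjust for 84% response: 808.62 / 0.84 = 962.65.
Round up → n = 963 per group.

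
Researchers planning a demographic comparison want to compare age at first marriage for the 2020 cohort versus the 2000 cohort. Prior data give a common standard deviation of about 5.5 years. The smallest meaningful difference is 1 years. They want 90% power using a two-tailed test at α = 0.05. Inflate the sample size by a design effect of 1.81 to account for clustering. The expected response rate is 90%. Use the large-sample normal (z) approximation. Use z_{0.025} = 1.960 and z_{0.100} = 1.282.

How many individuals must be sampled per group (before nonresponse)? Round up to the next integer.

n = (z_{α/2} + z_β)² · (σ₁² + σ₂²) / δ²
  = (1.960 + 1.282)² · (2·5.5² = 60.5) / 1²
  = 10.5106 · 60.5 / 1
  = 635.89
Design effect: 1.81 × 635.89 = 1150.96.
Adjust for 90% response: 1150.96 / 0.90 = 1278.84.
Round up → n = 1279 per group.

n = 1279 per group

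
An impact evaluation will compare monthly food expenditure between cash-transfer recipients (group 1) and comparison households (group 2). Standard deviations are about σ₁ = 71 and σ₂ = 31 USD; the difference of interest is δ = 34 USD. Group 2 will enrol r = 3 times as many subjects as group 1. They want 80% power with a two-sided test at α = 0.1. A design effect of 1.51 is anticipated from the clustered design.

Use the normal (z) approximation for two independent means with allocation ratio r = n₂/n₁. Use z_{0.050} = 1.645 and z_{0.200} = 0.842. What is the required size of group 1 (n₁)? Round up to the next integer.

n₁ = 44

n₁ = (z_{α/2} + z_β)² · (σ₁² + σ₂²/r) / δ²
   = (1.645 + 0.842)² · (71² + 31²/3) / 34²
   = 6.1852 · (5041 + 320.3333) / 1156
   = 6.1852 · 5361.3 / 1156
   = 28.69
Design effect: 1.51 × 28.69 = 43.32.
Round up → n₁ = 44; n₂ = r·n₁ = 3 × 44 = 132.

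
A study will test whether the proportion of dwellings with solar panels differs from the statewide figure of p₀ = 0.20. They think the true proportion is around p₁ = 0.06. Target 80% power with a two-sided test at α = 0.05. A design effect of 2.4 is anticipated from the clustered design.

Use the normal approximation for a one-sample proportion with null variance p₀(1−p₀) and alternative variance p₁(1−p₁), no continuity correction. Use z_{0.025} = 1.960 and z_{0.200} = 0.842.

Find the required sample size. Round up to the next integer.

n = [z_{α/2}·√(p₀q₀) + z_β·√(p₁q₁)]² / (p₁ − p₀)²
  = [1.960·√(0.20·0.80) + 0.842·√(0.06·0.94)]² / (-0.14)²
  = [1.960·0.4000 + 0.842·0.2375]² / 0.0196
  = [0.9840]² / 0.0196
  = 49.40
Design effect: 2.4 × 49.40 = 118.55.
Round up → n = 119.

n = 119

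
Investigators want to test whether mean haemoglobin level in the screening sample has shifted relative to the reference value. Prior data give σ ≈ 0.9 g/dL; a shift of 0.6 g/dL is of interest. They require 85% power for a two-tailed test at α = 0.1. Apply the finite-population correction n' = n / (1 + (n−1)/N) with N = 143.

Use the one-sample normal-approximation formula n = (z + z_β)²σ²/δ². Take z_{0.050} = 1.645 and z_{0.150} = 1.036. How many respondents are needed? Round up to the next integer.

n = (z_{α/2} + z_β)² · σ² / δ²
  = (1.645 + 1.036)² · 0.9² / 0.6²
  = 7.1878 · 0.81 / 0.36
  = 16.17
Finite-population correction (N = 143): 16.17 / (1 + (16.17 − 1)/143) = 14.62.
Round up → n = 15.

n = 15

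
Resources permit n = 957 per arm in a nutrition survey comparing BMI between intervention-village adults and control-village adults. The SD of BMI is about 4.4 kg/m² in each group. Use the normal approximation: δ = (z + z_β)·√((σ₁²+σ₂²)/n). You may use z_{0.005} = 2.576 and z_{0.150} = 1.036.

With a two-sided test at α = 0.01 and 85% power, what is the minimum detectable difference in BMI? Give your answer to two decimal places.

Minimum detectable difference ≈ 0.73 kg/m²

δ = (z_{α/2} + z_β) · √((σ₁²+σ₂²)/n)
  = (2.576 + 1.036) · √(38.72/957)
  = 3.612 · √0.04046
  = 3.612 · 0.2011
  = 0.7265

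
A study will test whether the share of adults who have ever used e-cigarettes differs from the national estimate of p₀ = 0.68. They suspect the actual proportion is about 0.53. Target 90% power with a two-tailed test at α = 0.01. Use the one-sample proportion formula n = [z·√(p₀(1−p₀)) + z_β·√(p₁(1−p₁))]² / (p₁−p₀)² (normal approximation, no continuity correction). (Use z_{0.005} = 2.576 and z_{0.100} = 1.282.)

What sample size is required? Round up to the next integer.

n = 151

n = [z_{α/2}·√(p₀q₀) + z_β·√(p₁q₁)]² / (p₁ − p₀)²
  = [2.576·√(0.68·0.32) + 1.282·√(0.53·0.47)]² / (-0.15)²
  = [2.576·0.4665 + 1.282·0.4991]² / 0.0225
  = [1.8415]² / 0.0225
  = 150.71
Round up → n = 151.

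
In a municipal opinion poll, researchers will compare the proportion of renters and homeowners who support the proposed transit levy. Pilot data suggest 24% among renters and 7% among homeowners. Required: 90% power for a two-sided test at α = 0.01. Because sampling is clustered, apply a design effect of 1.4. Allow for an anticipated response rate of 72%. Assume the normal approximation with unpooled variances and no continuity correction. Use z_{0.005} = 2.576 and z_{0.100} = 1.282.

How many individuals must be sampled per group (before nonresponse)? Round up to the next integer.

n = (z_{α/2} + z_β)² · [p₁(1−p₁) + p₂(1−p₂)] / (p₁ − p₂)²
  = (2.576 + 1.282)² · (0.24·0.76 + 0.07·0.93) / (0.17)²
  = (3.858)² · (0.1824 + 0.0651) / 0.0289
  = 14.8842 · 0.2475 / 0.0289
  = 127.47
Design effect: 1.4 × 127.47 = 178.46.
Adjust for 72% response: 178.46 / 0.72 = 247.85.
Round up → n = 248 per group.

n = 248 per group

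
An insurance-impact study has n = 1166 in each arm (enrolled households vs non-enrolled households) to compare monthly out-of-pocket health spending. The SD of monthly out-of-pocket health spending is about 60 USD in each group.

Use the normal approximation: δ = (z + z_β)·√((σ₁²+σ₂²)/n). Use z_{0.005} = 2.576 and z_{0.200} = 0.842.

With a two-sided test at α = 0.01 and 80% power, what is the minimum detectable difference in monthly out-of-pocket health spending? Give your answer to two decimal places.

δ = (z_{α/2} + z_β) · √((σ₁²+σ₂²)/n)
  = (2.576 + 0.842) · √(7200/1166)
  = 3.418 · √6.175
  = 3.418 · 2.4849
  = 8.4935

Minimum detectable difference ≈ 8.49 USD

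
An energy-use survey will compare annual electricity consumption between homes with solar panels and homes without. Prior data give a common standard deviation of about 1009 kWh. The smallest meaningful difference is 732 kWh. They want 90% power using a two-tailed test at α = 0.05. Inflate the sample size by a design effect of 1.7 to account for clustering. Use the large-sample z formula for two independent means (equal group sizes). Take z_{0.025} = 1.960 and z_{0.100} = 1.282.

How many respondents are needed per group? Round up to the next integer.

n = (z_{α/2} + z_β)² · (σ₁² + σ₂²) / δ²
  = (1.960 + 1.282)² · (2·1009² = 2036162) / 732²
  = 10.5106 · 2036162 / 535824
  = 39.94
Design effect: 1.7 × 39.94 = 67.90.
Round up → n = 68 per group.

n = 68 per group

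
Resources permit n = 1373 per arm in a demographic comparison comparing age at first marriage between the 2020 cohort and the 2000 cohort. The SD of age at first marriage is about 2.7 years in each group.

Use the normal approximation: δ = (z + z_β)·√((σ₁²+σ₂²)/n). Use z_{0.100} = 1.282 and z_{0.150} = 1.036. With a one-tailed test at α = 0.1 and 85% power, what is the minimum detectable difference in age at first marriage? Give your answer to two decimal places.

δ = (z_α + z_β) · √((σ₁²+σ₂²)/n)
  = (1.282 + 1.036) · √(14.58/1373)
  = 2.318 · √0.01062
  = 2.318 · 0.1030
  = 0.2389

Minimum detectable difference ≈ 0.24 years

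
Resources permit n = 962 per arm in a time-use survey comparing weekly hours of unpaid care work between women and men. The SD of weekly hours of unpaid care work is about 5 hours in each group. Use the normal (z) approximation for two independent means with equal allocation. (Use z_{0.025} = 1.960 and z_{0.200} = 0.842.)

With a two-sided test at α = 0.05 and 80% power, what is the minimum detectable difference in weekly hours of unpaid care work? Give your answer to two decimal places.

δ = (z_{α/2} + z_β) · √((σ₁²+σ₂²)/n)
  = (1.960 + 0.842) · √(50/962)
  = 2.802 · √0.05198
  = 2.802 · 0.2280
  = 0.6388

Minimum detectable difference ≈ 0.64 hours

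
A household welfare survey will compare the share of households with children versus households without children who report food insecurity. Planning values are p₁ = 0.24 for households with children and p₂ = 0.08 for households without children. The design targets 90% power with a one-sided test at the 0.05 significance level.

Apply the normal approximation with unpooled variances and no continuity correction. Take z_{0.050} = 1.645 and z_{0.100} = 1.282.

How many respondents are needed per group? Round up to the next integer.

n = (z_α + z_β)² · [p₁(1−p₁) + p₂(1−p₂)] / (p₁ − p₂)²
  = (1.645 + 1.282)² · (0.24·0.76 + 0.08·0.92) / (0.16)²
  = (2.927)² · (0.1824 + 0.0736) / 0.0256
  = 8.5673 · 0.2560 / 0.0256
  = 85.67
Round up → n = 86 per group.

n = 86 per group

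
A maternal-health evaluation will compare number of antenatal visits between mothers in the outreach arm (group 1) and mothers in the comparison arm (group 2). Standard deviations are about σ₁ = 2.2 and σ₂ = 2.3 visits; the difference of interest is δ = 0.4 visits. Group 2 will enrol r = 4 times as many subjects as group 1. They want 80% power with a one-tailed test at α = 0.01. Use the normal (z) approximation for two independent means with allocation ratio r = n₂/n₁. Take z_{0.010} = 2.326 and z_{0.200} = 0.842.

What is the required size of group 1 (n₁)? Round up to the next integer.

n₁ = (z_α + z_β)² · (σ₁² + σ₂²/r) / δ²
   = (2.326 + 0.842)² · (2.2² + 2.3²/4) / 0.4²
   = 10.0362 · (4.84 + 1.3225) / 0.16
   = 10.0362 · 6.1625 / 0.16
   = 386.55
Round up → n₁ = 387; n₂ = r·n₁ = 4 × 387 = 1548.

n₁ = 387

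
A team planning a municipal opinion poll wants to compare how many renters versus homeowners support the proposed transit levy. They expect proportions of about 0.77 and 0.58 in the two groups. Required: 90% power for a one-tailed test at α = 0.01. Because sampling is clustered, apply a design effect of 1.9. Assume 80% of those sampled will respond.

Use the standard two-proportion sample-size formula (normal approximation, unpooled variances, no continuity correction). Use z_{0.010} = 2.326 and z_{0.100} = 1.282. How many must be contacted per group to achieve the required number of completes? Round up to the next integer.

n = 361 per group

n = (z_α + z_β)² · [p₁(1−p₁) + p₂(1−p₂)] / (p₁ − p₂)²
  = (2.326 + 1.282)² · (0.77·0.23 + 0.58·0.42) / (0.19)²
  = (3.608)² · (0.1771 + 0.2436) / 0.0361
  = 13.0177 · 0.4207 / 0.0361
  = 151.70
Design effect: 1.9 × 151.70 = 288.24.
Adjust for 80% response: 288.24 / 0.80 = 360.30.
Round up → n = 361 per group.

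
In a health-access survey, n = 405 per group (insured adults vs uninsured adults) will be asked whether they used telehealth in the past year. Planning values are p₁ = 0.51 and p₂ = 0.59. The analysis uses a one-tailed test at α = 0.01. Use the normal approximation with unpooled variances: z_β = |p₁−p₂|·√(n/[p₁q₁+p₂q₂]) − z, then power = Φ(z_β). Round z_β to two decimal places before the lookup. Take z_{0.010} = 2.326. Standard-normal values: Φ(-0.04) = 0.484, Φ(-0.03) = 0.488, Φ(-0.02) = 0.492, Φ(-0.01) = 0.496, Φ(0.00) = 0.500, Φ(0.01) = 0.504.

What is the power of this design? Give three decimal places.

z_β = |p₁−p₂|·√(n/[p₁q₁+p₂q₂]) − z_α
    = 0.08 · √(405/0.4918) − 2.326
    = 0.08 · 28.6968 − 2.326
    = 2.2957 − 2.326 = -0.0303 → -0.03
Power = Φ(-0.03) = 0.488.

Power ≈ 0.488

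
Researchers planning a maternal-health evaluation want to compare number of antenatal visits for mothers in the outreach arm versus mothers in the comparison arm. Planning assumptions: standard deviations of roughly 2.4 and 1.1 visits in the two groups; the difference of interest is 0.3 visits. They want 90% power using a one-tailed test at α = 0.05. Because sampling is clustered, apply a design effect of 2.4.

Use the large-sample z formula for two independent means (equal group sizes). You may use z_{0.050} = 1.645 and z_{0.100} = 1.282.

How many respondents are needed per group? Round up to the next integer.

n = 1593 per group

n = (z_α + z_β)² · (σ₁² + σ₂²) / δ²
  = (1.645 + 1.282)² · (2.4² + 1.1² = 6.97) / 0.3²
  = 8.5673 · 6.97 / 0.09
  = 663.49
Design effect: 2.4 × 663.49 = 1592.38.
Round up → n = 1593 per group.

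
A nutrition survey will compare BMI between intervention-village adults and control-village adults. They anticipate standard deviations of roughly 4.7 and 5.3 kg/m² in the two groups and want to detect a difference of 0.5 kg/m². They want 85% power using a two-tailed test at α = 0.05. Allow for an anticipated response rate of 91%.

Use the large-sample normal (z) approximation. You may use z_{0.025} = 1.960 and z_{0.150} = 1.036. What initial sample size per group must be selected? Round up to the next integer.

n = 1980 per group

n = (z_{α/2} + z_β)² · (σ₁² + σ₂²) / δ²
  = (1.960 + 1.036)² · (4.7² + 5.3² = 50.18) / 0.5²
  = 8.9760 · 50.18 / 0.25
  = 1801.67
Adjust for 91% response: 1801.67 / 0.91 = 1979.85.
Round up → n = 1980 per group.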